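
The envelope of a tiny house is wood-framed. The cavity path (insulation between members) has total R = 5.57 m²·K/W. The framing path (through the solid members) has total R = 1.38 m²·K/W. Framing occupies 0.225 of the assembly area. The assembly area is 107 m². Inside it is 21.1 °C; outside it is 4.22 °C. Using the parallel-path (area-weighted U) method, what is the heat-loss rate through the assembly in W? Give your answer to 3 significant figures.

546 W

U_eff = 0.775/5.57 + 0.225/1.38 = 0.1391 + 0.163 = 0.3022
R_eff = 1/U_eff = 3.309 m²·K/W
Q = 107 × (21.1 − 4.22) / 3.309 = 545.8 W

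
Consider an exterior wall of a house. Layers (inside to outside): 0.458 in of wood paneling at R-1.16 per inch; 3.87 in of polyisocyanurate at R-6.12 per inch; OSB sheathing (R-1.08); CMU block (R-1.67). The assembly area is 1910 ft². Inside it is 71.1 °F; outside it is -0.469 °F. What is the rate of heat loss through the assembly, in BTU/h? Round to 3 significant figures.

5070 BTU/h

0.458 × 1.16 = 0.5313
3.87 × 6.12 = 23.68
R_total = 0.5313 + 23.68 + 1.08 + 1.67 = 26.97 ft²·°F·h/BTU
Q = A·ΔT/R = 1910 × (71.1 − (-0.469)) / 26.97 = 5069 BTU/h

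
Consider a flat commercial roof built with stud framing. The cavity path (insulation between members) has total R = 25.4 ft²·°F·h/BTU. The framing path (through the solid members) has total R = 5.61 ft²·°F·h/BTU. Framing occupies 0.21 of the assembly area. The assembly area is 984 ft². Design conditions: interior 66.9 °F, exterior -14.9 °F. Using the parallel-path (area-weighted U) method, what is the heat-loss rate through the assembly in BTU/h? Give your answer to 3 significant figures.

5520 BTU/h

U_eff = 0.79/25.4 + 0.21/5.61 = 0.0311 + 0.03743 = 0.06854
R_eff = 1/U_eff = 14.59 ft²·°F·h/BTU
Q = 984 × (66.9 − (-14.9)) / 14.59 = 5517 BTU/h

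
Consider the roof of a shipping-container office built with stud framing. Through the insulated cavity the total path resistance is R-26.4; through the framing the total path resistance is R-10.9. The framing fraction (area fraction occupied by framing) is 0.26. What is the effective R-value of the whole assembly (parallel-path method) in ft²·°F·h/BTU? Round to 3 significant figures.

19.3 ft²·°F·h/BTU

U_eff = 0.74/26.4 + 0.26/10.9 = 0.02803 + 0.02385 = 0.05188
R_eff = 1/U_eff = 19.27 ft²·°F·h/BTU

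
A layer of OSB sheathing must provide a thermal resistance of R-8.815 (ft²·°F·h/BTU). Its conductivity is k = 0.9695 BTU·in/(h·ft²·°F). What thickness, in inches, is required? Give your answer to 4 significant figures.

L = R × k = 8.815 × 0.9695 = 8.5461 in

8.546 in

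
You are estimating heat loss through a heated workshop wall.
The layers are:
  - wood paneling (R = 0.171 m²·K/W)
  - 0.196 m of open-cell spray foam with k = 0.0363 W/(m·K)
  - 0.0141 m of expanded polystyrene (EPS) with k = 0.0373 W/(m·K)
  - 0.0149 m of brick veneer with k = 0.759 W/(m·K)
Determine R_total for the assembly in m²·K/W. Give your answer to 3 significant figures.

0.196/0.0363 = 5.399
0.0141/0.0373 = 0.378
0.0149/0.759 = 0.01963
R_total = 0.171 + 5.399 + 0.378 + 0.01963 = 5.968 m²·K/W

5.97 m²·K/W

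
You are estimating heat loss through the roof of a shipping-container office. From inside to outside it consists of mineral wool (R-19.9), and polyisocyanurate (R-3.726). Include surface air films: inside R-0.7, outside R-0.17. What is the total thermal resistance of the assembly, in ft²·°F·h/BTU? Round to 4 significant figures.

R_total = 0.7 + 19.9 + 3.726 + 0.17 = 24.496 ft²·°F·h/BTU

24.50 ft²·°F·h/BTU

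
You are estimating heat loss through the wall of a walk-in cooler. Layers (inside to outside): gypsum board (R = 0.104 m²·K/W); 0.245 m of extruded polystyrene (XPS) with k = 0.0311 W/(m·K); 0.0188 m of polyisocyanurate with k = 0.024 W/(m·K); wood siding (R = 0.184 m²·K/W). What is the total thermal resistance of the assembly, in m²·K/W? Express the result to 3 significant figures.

0.245/0.0311 = 7.878
0.0188/0.024 = 0.7833
R_total = 0.104 + 7.878 + 0.7833 + 0.184 = 8.949 m²·K/W

8.95 m²·K/W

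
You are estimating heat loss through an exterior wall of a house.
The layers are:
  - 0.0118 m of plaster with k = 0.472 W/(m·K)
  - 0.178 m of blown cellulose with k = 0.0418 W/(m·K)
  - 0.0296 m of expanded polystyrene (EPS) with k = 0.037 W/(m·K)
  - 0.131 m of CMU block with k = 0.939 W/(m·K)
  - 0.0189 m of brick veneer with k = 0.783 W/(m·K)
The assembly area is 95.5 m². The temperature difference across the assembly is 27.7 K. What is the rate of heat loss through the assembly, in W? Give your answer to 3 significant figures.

504 W

0.0118/0.472 = 0.025
0.178/0.0418 = 4.258
0.0296/0.037 = 0.8
0.131/0.939 = 0.1395
0.0189/0.783 = 0.02414
R_total = 0.025 + 4.258 + 0.8 + 0.1395 + 0.02414 = 5.247 m²·K/W
Q = A·ΔT/R = 95.5 × 27.7 / 5.247 = 504.2 W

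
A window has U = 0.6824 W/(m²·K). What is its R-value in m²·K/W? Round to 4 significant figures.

1.465 m²·K/W

R = 1/U = 1/0.6824 = 1.4654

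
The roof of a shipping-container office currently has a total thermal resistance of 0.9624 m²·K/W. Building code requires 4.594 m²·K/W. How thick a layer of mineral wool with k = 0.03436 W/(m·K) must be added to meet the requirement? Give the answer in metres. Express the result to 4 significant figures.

0.1248 m

ΔR = 4.594 − 0.9624 = 3.6316 m²·K/W
L = ΔR × k = 3.6316 × 0.03436 = 0.12478 m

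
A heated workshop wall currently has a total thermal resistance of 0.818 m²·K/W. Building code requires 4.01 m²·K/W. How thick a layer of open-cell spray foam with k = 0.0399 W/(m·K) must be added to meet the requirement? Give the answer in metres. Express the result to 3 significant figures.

ΔR = 4.01 − 0.818 = 3.192 m²·K/W
L = ΔR × k = 3.192 × 0.0399 = 0.1274 m

0.127 m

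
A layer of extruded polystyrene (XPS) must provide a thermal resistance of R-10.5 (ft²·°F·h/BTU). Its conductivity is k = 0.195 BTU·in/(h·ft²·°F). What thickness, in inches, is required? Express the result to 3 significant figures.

2.05 in

L = R × k = 10.5 × 0.195 = 2.047 in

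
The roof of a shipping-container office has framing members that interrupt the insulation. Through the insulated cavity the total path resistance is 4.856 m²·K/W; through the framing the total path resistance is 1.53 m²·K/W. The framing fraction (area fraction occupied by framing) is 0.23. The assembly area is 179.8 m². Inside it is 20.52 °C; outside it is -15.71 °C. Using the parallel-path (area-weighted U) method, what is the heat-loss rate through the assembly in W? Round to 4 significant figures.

U_eff = 0.77/4.856 + 0.23/1.53 = 0.15857 + 0.15033 = 0.30889
R_eff = 1/U_eff = 3.2374 m²·K/W
Q = 179.8 × (20.52 − (-15.71)) / 3.2374 = 2012.2 W

2012 W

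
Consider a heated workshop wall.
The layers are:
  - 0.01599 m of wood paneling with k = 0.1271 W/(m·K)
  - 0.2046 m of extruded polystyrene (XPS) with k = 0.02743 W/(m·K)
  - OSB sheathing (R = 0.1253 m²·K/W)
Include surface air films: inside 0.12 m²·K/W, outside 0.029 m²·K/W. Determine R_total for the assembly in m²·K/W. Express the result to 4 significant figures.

7.859 m²·K/W

0.01599/0.1271 = 0.12581
0.2046/0.02743 = 7.459
R_total = 0.12 + 0.12581 + 7.459 + 0.1253 + 0.029 = 7.8591 m²·K/W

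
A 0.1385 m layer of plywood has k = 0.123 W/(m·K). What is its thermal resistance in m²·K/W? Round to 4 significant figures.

1.126 m²·K/W

R = L/k = 0.1385/0.123 = 1.126 m²·K/W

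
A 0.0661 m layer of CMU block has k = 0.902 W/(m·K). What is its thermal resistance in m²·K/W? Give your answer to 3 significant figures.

R = L/k = 0.0661/0.902 = 0.07328 m²·K/W

0.0733 m²·K/W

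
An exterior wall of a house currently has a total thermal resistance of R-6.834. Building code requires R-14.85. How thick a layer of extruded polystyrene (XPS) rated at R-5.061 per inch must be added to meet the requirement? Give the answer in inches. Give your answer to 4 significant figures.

ΔR = 14.85 − 6.834 = 8.016 ft²·°F·h/BTU
L = ΔR / (R/in) = 8.016/5.061 = 1.5839 in

1.584 in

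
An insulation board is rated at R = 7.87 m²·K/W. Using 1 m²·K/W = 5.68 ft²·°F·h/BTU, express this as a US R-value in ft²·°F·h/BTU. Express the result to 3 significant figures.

44.7 ft²·°F·h/BTU

R_US = 7.87 × 5.68 = 44.7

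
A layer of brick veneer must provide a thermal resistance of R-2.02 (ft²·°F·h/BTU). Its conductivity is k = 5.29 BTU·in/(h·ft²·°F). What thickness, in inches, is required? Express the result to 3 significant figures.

10.7 in

L = R × k = 2.02 × 5.29 = 10.69 in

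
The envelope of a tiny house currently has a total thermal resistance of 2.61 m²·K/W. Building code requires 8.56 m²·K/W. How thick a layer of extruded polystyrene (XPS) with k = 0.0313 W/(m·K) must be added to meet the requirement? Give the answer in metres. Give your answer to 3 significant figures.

ΔR = 8.56 − 2.61 = 5.95 m²·K/W
L = ΔR × k = 5.95 × 0.0313 = 0.1862 m

0.186 m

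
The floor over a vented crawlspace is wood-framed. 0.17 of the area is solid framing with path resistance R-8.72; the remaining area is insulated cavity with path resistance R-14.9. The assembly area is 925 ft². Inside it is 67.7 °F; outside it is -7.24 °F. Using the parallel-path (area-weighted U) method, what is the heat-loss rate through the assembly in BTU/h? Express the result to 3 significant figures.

5210 BTU/h

U_eff = 0.83/14.9 + 0.17/8.72 = 0.0557 + 0.0195 = 0.0752
R_eff = 1/U_eff = 13.3 ft²·°F·h/BTU
Q = 925 × (67.7 − (-7.24)) / 13.3 = 5213 BTU/h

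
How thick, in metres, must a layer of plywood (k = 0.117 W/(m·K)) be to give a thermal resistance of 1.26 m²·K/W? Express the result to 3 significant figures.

0.147 m

L = R·k = 1.26 × 0.117 = 0.1474 m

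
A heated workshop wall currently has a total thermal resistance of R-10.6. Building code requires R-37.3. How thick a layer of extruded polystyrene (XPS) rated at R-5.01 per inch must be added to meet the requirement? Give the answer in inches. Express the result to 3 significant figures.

ΔR = 37.3 − 10.6 = 26.7 ft²·°F·h/BTU
L = ΔR / (R/in) = 26.7/5.01 = 5.329 in

5.33 in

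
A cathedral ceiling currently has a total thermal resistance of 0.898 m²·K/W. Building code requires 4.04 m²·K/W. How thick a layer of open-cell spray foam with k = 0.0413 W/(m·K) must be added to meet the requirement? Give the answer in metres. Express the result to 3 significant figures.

ΔR = 4.04 − 0.898 = 3.142 m²·K/W
L = ΔR × k = 3.142 × 0.0413 = 0.1298 m

0.130 m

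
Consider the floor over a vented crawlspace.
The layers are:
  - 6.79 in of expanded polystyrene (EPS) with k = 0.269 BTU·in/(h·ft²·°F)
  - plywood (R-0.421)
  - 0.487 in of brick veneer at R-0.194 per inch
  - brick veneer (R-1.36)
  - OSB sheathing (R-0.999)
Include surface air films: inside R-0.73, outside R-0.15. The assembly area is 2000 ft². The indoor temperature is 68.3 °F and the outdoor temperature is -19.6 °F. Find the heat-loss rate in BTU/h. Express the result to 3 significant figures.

6060 BTU/h

6.79/0.269 = 25.24
0.487 × 0.194 = 0.09448
R_total = 0.73 + 25.24 + 0.421 + 0.09448 + 1.36 + 0.999 + 0.15 = 29 ft²·°F·h/BTU
Q = A·ΔT/R = 2000 × (68.3 − (-19.6)) / 29 = 6063 BTU/h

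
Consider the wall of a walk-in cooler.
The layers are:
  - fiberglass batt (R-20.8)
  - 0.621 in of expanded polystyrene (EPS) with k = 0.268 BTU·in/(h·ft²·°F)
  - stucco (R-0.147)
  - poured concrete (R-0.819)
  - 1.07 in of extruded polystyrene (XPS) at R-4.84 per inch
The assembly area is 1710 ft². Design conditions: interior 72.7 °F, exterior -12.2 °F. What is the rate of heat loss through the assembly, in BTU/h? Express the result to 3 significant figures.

0.621/0.268 = 2.317
1.07 × 4.84 = 5.179
R_total = 20.8 + 2.317 + 0.147 + 0.819 + 5.179 = 29.26 ft²·°F·h/BTU
Q = A·ΔT/R = 1710 × (72.7 − (-12.2)) / 29.26 = 4961 BTU/h

4960 BTU/h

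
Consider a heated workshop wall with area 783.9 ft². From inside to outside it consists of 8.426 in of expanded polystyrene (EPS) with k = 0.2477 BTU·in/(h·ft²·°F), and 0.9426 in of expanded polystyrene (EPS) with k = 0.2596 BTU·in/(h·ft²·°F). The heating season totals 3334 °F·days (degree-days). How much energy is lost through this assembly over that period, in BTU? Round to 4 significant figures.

8.426/0.2477 = 34.017
0.9426/0.2596 = 3.631
R_total = 34.017 + 3.631 = 37.648 ft²·°F·h/BTU
E = A × HDD × 24 / R = 783.9 × 3334 × 24 / 37.648 = 1666100 BTU

1666000 BTU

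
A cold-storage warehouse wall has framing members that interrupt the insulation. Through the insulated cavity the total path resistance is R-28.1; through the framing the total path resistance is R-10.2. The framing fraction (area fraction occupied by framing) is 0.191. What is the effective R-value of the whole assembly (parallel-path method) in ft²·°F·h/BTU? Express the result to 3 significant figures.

U_eff = 0.809/28.1 + 0.191/10.2 = 0.02879 + 0.01873 = 0.04752
R_eff = 1/U_eff = 21.05 ft²·°F·h/BTU

21.0 ft²·°F·h/BTU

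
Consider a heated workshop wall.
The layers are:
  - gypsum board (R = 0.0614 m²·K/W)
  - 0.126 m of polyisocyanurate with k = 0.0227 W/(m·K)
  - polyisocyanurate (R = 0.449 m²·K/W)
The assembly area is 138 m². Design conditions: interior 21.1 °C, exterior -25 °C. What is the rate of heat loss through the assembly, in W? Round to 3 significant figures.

0.126/0.0227 = 5.551
R_total = 0.0614 + 5.551 + 0.449 = 6.061 m²·K/W
Q = A·ΔT/R = 138 × (21.1 − (-25)) / 6.061 = 1050 W

1050 W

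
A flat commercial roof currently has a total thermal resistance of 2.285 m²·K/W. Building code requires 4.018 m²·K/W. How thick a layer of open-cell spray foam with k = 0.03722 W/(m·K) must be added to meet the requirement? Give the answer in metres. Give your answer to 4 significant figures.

ΔR = 4.018 − 2.285 = 1.733 m²·K/W
L = ΔR × k = 1.733 × 0.03722 = 0.064502 m

0.06450 m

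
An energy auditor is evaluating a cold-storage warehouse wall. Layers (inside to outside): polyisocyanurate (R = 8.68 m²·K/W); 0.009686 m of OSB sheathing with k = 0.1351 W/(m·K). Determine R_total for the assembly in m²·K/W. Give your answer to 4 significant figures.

8.752 m²·K/W

0.009686/0.1351 = 0.071695
R_total = 8.68 + 0.071695 = 8.7517 m²·K/W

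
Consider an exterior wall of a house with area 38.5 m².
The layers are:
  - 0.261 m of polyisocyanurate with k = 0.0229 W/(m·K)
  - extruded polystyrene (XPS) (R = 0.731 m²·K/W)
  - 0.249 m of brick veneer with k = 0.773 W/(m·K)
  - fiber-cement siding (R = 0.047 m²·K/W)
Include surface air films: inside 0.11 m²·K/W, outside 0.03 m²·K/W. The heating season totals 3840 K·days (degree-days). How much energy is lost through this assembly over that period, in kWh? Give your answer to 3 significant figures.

281 kWh

0.261/0.0229 = 11.4
0.249/0.773 = 0.3221
R_total = 0.11 + 11.4 + 0.731 + 0.3221 + 0.047 + 0.03 = 12.64 m²·K/W
E = A × HDD × 24 / R / 1000 = 38.5 × 3840 × 24 / 12.64 / 1000 = 280.8 kWh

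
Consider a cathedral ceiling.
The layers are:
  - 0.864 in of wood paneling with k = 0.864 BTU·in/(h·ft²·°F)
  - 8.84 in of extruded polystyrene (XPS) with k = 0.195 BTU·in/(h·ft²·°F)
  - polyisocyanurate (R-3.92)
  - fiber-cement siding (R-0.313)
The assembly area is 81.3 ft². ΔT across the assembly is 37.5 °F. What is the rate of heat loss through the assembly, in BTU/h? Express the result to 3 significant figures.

0.864/0.864 = 1
8.84/0.195 = 45.33
R_total = 1 + 45.33 + 3.92 + 0.313 = 50.57 ft²·°F·h/BTU
Q = A·ΔT/R = 81.3 × 37.5 / 50.57 = 60.29 BTU/h

60.3 BTU/h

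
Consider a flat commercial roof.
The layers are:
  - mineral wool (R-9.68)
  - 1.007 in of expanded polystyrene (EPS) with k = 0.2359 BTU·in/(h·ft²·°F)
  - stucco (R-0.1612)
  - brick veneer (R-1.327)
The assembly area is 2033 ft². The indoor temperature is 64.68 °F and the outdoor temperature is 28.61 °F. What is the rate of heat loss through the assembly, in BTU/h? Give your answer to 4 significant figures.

1.007/0.2359 = 4.2688
R_total = 9.68 + 4.2688 + 0.1612 + 1.327 = 15.437 ft²·°F·h/BTU
Q = A·ΔT/R = 2033 × (64.68 − 28.61) / 15.437 = 4750.3 BTU/h

4750 BTU/h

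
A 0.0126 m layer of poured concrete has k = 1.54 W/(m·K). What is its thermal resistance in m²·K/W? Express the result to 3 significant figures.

R = L/k = 0.0126/1.54 = 0.008182 m²·K/W

0.00818 m²·K/W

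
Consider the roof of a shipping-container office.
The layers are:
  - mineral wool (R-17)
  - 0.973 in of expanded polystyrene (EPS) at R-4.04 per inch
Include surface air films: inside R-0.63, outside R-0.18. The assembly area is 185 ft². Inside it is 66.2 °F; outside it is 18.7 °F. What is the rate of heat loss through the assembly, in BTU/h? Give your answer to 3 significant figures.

0.973 × 4.04 = 3.931
R_total = 0.63 + 17 + 3.931 + 0.18 = 21.74 ft²·°F·h/BTU
Q = A·ΔT/R = 185 × (66.2 − 18.7) / 21.74 = 404.2 BTU/h

404 BTU/h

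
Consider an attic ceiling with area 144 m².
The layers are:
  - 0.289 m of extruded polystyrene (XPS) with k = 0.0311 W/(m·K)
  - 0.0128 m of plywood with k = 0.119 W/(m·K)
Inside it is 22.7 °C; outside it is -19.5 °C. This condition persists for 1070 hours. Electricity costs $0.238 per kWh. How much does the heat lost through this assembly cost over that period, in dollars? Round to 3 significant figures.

165 dollars

0.289/0.0311 = 9.293
0.0128/0.119 = 0.1076
R_total = 9.293 + 0.1076 = 9.4 m²·K/W
Q = 144 × (22.7 − (-19.5)) / 9.4 = 646.5 W
E = 646.5 W × 1070 h / 1000 = 691.7 kWh
Cost = 691.7 × 0.238 = $164.6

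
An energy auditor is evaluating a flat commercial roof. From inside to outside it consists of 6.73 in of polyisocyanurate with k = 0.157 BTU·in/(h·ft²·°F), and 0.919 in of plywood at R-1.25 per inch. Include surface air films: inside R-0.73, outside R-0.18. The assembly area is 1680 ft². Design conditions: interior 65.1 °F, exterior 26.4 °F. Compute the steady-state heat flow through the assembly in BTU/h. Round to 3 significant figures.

6.73/0.157 = 42.87
0.919 × 1.25 = 1.149
R_total = 0.73 + 42.87 + 1.149 + 0.18 = 44.92 ft²·°F·h/BTU
Q = A·ΔT/R = 1680 × (65.1 − 26.4) / 44.92 = 1447 BTU/h

1450 BTU/h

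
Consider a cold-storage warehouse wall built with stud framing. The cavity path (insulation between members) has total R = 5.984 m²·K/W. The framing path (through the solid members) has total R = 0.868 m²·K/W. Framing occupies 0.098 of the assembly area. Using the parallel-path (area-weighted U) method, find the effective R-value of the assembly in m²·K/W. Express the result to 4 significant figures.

U_eff = 0.902/5.984 + 0.098/0.868 = 0.15074 + 0.1129 = 0.26364
R_eff = 1/U_eff = 3.7931 m²·K/W

3.793 m²·K/W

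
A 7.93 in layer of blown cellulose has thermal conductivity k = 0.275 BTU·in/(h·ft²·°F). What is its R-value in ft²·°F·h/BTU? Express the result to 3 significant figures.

R = L/k = 7.93/0.275 = 28.84 ft²·°F·h/BTU

28.8 ft²·°F·h/BTU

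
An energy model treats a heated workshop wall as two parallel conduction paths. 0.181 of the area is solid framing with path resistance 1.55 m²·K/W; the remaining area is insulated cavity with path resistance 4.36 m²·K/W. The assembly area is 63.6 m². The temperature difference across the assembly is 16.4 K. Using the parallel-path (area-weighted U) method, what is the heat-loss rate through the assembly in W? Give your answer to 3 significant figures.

U_eff = 0.819/4.36 + 0.181/1.55 = 0.1878 + 0.1168 = 0.3046
R_eff = 1/U_eff = 3.283 m²·K/W
Q = 63.6 × 16.4 / 3.283 = 317.7 W

318 W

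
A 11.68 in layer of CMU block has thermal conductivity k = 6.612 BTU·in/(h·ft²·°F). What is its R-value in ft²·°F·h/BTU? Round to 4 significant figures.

1.766 ft²·°F·h/BTU

R = L/k = 11.68/6.612 = 1.7665 ft²·°F·h/BTU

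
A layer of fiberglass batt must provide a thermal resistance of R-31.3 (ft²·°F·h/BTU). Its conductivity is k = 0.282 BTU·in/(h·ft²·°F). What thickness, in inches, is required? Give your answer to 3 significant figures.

8.83 in

L = R × k = 31.3 × 0.282 = 8.827 in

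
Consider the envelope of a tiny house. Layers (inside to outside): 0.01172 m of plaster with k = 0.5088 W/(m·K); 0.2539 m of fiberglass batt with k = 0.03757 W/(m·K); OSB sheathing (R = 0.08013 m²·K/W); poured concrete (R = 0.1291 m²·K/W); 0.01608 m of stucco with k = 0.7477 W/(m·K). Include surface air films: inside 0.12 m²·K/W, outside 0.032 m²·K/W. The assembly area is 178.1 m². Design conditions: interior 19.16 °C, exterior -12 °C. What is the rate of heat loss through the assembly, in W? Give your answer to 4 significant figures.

774.7 W

0.01172/0.5088 = 0.023035
0.2539/0.03757 = 6.7581
0.01608/0.7477 = 0.021506
R_total = 0.12 + 0.023035 + 6.7581 + 0.08013 + 0.1291 + 0.021506 + 0.032 = 7.1638 m²·K/W
Q = A·ΔT/R = 178.1 × (19.16 − (-12)) / 7.1638 = 774.67 W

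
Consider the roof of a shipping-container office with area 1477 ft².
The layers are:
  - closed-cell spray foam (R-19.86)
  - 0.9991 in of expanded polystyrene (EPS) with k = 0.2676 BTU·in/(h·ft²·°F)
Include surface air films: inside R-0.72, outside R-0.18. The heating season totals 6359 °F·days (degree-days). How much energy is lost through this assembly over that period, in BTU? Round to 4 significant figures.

9203000 BTU

0.9991/0.2676 = 3.7336
R_total = 0.72 + 19.86 + 3.7336 + 0.18 = 24.494 ft²·°F·h/BTU
E = A × HDD × 24 / R = 1477 × 6359 × 24 / 24.494 = 9203000 BTU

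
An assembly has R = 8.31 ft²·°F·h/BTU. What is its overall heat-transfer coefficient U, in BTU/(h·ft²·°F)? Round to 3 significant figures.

U = 1/R = 1/8.31 = 0.1203

0.120 BTU/(h·ft²·°F)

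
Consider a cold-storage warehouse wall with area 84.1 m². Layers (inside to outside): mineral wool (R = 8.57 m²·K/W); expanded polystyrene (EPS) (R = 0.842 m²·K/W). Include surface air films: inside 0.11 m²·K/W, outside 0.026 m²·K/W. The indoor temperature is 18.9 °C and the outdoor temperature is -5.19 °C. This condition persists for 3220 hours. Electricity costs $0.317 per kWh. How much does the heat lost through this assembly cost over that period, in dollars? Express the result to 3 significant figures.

217 dollars

R_total = 0.11 + 8.57 + 0.842 + 0.026 = 9.548 m²·K/W
Q = 84.1 × (18.9 − (-5.19)) / 9.548 = 212.2 W
E = 212.2 W × 3220 h / 1000 = 683.2 kWh
Cost = 683.2 × 0.317 = $216.6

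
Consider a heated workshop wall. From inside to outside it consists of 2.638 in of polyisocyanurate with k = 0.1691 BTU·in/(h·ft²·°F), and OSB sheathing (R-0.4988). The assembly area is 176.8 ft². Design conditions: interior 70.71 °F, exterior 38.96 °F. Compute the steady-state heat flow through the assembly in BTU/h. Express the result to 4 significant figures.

2.638/0.1691 = 15.6
R_total = 15.6 + 0.4988 = 16.099 ft²·°F·h/BTU
Q = A·ΔT/R = 176.8 × (70.71 − 38.96) / 16.099 = 348.68 BTU/h

348.7 BTU/h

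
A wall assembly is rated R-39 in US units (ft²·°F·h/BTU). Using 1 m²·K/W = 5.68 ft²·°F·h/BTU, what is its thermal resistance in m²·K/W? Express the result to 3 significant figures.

R_SI = 39/5.68 = 6.866

6.87 m²·K/W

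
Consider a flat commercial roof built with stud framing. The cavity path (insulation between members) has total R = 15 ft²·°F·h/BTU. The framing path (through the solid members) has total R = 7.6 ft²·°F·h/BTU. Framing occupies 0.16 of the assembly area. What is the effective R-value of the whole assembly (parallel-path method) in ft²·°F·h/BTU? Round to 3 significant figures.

13.0 ft²·°F·h/BTU

U_eff = 0.84/15 + 0.16/7.6 = 0.056 + 0.02105 = 0.07705
R_eff = 1/U_eff = 12.98 ft²·°F·h/BTU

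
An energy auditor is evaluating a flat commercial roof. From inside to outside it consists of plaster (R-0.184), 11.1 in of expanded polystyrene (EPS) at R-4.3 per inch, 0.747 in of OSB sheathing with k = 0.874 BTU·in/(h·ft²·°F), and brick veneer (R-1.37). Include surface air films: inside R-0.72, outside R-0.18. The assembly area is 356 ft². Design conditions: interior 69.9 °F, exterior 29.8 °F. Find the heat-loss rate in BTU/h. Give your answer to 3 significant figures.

280 BTU/h

11.1 × 4.3 = 47.73
0.747/0.874 = 0.8547
R_total = 0.72 + 0.184 + 47.73 + 0.8547 + 1.37 + 0.18 = 51.04 ft²·°F·h/BTU
Q = A·ΔT/R = 356 × (69.9 − 29.8) / 51.04 = 279.7 BTU/h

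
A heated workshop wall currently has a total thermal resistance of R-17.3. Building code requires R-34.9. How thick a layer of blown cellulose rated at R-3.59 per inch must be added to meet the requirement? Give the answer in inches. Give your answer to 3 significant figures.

ΔR = 34.9 − 17.3 = 17.6 ft²·°F·h/BTU
L = ΔR / (R/in) = 17.6/3.59 = 4.903 in

4.90 in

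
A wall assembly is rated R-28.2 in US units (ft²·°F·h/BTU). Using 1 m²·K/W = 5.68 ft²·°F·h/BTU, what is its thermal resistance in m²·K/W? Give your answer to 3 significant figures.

R_SI = 28.2/5.68 = 4.965

4.96 m²·K/W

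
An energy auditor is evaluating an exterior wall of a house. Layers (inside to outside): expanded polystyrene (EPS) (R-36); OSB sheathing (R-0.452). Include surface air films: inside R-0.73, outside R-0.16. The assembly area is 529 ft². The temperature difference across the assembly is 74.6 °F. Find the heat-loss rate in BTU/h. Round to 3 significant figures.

1060 BTU/h

R_total = 0.73 + 36 + 0.452 + 0.16 = 37.34 ft²·°F·h/BTU
Q = A·ΔT/R = 529 × 74.6 / 37.34 = 1057 BTU/h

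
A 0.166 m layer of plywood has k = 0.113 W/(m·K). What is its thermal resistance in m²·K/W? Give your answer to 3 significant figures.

R = L/k = 0.166/0.113 = 1.469 m²·K/W

1.47 m²·K/W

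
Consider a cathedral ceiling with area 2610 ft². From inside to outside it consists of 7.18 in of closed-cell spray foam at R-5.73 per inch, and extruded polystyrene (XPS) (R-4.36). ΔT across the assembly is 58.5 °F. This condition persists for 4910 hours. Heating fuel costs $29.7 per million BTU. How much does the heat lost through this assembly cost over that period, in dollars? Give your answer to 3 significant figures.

7.18 × 5.73 = 41.14
R_total = 41.14 + 4.36 = 45.5 ft²·°F·h/BTU
Q = 2610 × 58.5 / 45.5 = 3356 BTU/h
E = 3356 × 4910 = 16480000 BTU
Cost = 16480000/10⁶ × 29.7 = $489.3

489 dollars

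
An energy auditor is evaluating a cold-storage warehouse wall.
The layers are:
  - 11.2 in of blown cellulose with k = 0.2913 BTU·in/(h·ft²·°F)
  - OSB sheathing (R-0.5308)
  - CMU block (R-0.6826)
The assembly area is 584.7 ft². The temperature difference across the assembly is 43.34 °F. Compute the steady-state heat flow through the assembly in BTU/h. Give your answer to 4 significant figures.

638.9 BTU/h

11.2/0.2913 = 38.448
R_total = 38.448 + 0.5308 + 0.6826 = 39.662 ft²·°F·h/BTU
Q = A·ΔT/R = 584.7 × 43.34 / 39.662 = 638.93 BTU/h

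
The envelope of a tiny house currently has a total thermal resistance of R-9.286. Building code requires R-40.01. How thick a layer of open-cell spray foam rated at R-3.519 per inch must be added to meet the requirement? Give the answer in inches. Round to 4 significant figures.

8.731 in

ΔR = 40.01 − 9.286 = 30.724 ft²·°F·h/BTU
L = ΔR / (R/in) = 30.724/3.519 = 8.7309 in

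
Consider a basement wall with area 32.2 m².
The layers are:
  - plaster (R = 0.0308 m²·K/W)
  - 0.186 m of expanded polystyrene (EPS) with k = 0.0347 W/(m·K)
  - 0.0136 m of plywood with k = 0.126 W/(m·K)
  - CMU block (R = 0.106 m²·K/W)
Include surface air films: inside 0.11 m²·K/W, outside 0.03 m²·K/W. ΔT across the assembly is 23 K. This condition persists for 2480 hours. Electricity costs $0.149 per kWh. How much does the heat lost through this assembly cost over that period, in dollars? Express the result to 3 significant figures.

47.6 dollars

0.186/0.0347 = 5.36
0.0136/0.126 = 0.1079
R_total = 0.11 + 0.0308 + 5.36 + 0.1079 + 0.106 + 0.03 = 5.745 m²·K/W
Q = 32.2 × 23 / 5.745 = 128.9 W
E = 128.9 W × 2480 h / 1000 = 319.7 kWh
Cost = 319.7 × 0.149 = $47.64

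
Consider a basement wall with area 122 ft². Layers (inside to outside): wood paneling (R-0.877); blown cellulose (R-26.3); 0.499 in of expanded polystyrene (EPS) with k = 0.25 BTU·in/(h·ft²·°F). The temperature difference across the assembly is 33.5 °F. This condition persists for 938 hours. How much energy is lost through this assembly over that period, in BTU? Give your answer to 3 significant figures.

0.499/0.25 = 1.996
R_total = 0.877 + 26.3 + 1.996 = 29.17 ft²·°F·h/BTU
Q = 122 × 33.5 / 29.17 = 140.1 BTU/h
E = 140.1 × 938 = 131400 BTU

131000 BTU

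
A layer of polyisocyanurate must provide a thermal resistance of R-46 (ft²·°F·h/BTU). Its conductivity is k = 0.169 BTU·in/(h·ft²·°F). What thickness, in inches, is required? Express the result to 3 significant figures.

7.77 in

L = R × k = 46 × 0.169 = 7.774 in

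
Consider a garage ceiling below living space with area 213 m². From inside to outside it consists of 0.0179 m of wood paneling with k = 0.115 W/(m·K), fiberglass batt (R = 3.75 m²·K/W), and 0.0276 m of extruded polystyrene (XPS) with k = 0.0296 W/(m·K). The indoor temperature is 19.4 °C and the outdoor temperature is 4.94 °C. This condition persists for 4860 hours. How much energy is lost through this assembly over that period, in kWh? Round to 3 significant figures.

0.0179/0.115 = 0.1557
0.0276/0.0296 = 0.9324
R_total = 0.1557 + 3.75 + 0.9324 = 4.838 m²·K/W
Q = 213 × (19.4 − 4.94) / 4.838 = 636.6 W
E = 636.6 W × 4860 h / 1000 = 3094 kWh

3090 kWh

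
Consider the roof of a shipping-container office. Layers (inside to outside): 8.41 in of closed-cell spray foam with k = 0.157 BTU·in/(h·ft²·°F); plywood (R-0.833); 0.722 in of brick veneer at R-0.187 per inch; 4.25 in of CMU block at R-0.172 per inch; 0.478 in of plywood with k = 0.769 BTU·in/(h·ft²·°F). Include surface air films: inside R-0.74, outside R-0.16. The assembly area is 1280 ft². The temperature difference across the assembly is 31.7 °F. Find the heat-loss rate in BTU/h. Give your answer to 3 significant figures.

715 BTU/h

8.41/0.157 = 53.57
0.722 × 0.187 = 0.135
4.25 × 0.172 = 0.731
0.478/0.769 = 0.6216
R_total = 0.74 + 53.57 + 0.833 + 0.135 + 0.731 + 0.6216 + 0.16 = 56.79 ft²·°F·h/BTU
Q = A·ΔT/R = 1280 × 31.7 / 56.79 = 714.5 BTU/h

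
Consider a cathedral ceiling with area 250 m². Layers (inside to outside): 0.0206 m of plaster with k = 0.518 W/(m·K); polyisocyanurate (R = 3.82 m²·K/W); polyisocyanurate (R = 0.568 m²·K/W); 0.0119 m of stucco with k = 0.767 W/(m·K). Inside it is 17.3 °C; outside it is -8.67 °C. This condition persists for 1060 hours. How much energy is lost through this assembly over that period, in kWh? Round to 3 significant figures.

1550 kWh

0.0206/0.518 = 0.03977
0.0119/0.767 = 0.01551
R_total = 0.03977 + 3.82 + 0.568 + 0.01551 = 4.443 m²·K/W
Q = 250 × (17.3 − (-8.67)) / 4.443 = 1461 W
E = 1461 W × 1060 h / 1000 = 1549 kWh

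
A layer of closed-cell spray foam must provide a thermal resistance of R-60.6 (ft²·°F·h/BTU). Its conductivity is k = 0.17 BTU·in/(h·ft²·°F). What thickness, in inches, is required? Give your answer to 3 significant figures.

10.3 in

L = R × k = 60.6 × 0.17 = 10.3 in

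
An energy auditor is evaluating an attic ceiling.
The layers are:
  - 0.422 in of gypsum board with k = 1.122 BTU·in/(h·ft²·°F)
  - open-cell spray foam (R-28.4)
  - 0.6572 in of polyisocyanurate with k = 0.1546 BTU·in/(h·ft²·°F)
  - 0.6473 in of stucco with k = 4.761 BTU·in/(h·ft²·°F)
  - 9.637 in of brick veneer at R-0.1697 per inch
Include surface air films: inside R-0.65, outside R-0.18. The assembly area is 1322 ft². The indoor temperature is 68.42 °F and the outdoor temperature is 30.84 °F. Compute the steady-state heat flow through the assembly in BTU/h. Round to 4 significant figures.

0.422/1.122 = 0.37611
0.6572/0.1546 = 4.251
0.6473/4.761 = 0.13596
9.637 × 0.1697 = 1.6354
R_total = 0.65 + 0.37611 + 28.4 + 4.251 + 0.13596 + 1.6354 + 0.18 = 35.628 ft²·°F·h/BTU
Q = A·ΔT/R = 1322 × (68.42 − 30.84) / 35.628 = 1394.4 BTU/h

1394 BTU/h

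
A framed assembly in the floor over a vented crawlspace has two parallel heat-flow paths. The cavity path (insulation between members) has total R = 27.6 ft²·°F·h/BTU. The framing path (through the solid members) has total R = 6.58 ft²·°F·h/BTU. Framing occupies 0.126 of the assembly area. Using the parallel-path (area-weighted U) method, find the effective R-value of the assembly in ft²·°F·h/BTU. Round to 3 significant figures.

U_eff = 0.874/27.6 + 0.126/6.58 = 0.03167 + 0.01915 = 0.05082
R_eff = 1/U_eff = 19.68 ft²·°F·h/BTU

19.7 ft²·°F·h/BTU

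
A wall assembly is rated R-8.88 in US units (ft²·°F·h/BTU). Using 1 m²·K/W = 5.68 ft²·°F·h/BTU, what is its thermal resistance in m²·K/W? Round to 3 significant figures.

R_SI = 8.88/5.68 = 1.563

1.56 m²·K/W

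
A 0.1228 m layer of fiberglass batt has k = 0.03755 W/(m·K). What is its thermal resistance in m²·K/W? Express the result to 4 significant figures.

R = L/k = 0.1228/0.03755 = 3.2703 m²·K/W

3.270 m²·K/W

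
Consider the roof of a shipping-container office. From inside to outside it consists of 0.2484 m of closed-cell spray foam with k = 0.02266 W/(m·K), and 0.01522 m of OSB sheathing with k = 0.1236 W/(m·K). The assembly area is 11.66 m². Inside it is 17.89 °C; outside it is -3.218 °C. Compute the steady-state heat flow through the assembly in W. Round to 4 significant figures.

0.2484/0.02266 = 10.962
0.01522/0.1236 = 0.12314
R_total = 10.962 + 0.12314 = 11.085 m²·K/W
Q = A·ΔT/R = 11.66 × (17.89 − (-3.218)) / 11.085 = 22.203 W

22.20 W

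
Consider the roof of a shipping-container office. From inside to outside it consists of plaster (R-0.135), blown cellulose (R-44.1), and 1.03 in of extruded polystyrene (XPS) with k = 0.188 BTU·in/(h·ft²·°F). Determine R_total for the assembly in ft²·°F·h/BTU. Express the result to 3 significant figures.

1.03/0.188 = 5.479
R_total = 0.135 + 44.1 + 5.479 = 49.71 ft²·°F·h/BTU

49.7 ft²·°F·h/BTU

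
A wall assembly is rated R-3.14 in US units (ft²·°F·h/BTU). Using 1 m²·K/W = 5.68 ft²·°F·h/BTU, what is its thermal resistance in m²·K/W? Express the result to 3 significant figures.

R_SI = 3.14/5.68 = 0.5528

0.553 m²·K/W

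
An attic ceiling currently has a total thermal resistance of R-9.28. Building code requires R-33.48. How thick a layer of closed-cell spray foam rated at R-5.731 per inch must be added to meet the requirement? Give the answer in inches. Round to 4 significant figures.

4.223 in

ΔR = 33.48 − 9.28 = 24.2 ft²·°F·h/BTU
L = ΔR / (R/in) = 24.2/5.731 = 4.2226 in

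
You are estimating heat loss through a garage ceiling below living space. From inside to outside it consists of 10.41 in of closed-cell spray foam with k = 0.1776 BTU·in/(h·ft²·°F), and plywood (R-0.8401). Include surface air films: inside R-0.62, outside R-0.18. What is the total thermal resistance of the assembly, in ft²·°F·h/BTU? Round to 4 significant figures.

10.41/0.1776 = 58.615
R_total = 0.62 + 58.615 + 0.8401 + 0.18 = 60.255 ft²·°F·h/BTU

60.25 ft²·°F·h/BTU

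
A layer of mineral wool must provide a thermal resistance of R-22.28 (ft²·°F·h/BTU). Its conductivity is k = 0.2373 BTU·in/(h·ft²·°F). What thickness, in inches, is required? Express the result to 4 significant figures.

L = R × k = 22.28 × 0.2373 = 5.287 in

5.287 in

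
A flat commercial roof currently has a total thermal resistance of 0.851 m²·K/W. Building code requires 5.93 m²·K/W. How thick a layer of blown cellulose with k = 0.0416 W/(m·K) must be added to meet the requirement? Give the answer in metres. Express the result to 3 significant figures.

ΔR = 5.93 − 0.851 = 5.079 m²·K/W
L = ΔR × k = 5.079 × 0.0416 = 0.2113 m

0.211 m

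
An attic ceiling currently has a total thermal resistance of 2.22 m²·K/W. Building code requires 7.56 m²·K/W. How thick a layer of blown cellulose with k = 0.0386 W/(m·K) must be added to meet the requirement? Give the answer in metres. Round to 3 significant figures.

ΔR = 7.56 − 2.22 = 5.34 m²·K/W
L = ΔR × k = 5.34 × 0.0386 = 0.2061 m

0.206 m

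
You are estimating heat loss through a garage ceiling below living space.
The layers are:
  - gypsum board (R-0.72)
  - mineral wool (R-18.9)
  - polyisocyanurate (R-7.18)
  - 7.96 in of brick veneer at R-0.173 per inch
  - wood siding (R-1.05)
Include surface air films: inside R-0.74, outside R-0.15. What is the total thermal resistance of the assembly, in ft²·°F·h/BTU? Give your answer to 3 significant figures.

7.96 × 0.173 = 1.377
R_total = 0.74 + 0.72 + 18.9 + 7.18 + 1.377 + 1.05 + 0.15 = 30.12 ft²·°F·h/BTU

30.1 ft²·°F·h/BTU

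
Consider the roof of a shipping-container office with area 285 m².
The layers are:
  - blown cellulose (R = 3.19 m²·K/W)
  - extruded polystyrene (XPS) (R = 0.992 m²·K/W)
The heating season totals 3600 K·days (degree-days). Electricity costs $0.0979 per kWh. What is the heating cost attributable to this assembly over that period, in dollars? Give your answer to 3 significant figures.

576 dollars

R_total = 3.19 + 0.992 = 4.182 m²·K/W
E = A × HDD × 24 / R / 1000 = 285 × 3600 × 24 / 4.182 / 1000 = 5888 kWh
Cost = 5888 × 0.0979 = $576.4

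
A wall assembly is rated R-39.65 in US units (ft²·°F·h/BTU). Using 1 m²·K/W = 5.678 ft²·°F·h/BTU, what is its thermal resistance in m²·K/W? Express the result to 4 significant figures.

R_SI = 39.65/5.678 = 6.9831

6.983 m²·K/W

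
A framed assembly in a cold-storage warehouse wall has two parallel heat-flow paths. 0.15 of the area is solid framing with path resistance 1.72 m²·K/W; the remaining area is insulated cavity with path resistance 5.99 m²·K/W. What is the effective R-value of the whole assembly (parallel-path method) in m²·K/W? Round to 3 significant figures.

U_eff = 0.85/5.99 + 0.15/1.72 = 0.1419 + 0.08721 = 0.2291
R_eff = 1/U_eff = 4.365 m²·K/W

4.36 m²·K/W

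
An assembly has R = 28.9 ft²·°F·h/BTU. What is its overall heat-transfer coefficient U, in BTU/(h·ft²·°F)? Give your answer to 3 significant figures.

U = 1/R = 1/28.9 = 0.0346

0.0346 BTU/(h·ft²·°F)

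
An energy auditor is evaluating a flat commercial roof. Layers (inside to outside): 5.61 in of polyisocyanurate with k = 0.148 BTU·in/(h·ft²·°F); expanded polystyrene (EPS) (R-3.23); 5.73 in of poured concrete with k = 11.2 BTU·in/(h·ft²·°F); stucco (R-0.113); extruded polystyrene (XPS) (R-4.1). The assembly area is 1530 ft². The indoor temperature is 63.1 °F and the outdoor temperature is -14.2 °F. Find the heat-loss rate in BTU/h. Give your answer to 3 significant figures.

5.61/0.148 = 37.91
5.73/11.2 = 0.5116
R_total = 37.91 + 3.23 + 0.5116 + 0.113 + 4.1 = 45.86 ft²·°F·h/BTU
Q = A·ΔT/R = 1530 × (63.1 − (-14.2)) / 45.86 = 2579 BTU/h

2580 BTU/h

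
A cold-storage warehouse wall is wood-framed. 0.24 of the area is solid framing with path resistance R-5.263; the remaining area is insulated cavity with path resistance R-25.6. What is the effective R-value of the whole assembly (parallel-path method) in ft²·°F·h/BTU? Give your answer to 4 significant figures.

13.28 ft²·°F·h/BTU

U_eff = 0.76/25.6 + 0.24/5.263 = 0.029687 + 0.045601 = 0.075289
R_eff = 1/U_eff = 13.282 ft²·°F·h/BTU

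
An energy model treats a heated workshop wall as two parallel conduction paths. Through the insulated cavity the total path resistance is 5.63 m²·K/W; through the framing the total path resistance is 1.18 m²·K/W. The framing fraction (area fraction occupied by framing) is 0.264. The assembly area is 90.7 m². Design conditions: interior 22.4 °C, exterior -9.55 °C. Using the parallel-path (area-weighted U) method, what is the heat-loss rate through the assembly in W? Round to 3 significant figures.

U_eff = 0.736/5.63 + 0.264/1.18 = 0.1307 + 0.2237 = 0.3545
R_eff = 1/U_eff = 2.821 m²·K/W
Q = 90.7 × (22.4 − (-9.55)) / 2.821 = 1027 W

1030 W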